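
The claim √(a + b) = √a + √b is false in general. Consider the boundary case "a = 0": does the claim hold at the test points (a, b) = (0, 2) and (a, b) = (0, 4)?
At (0, 2): LHS = √(2) ≈ 1.414, RHS = √(2) ≈ 1.414 → equal
At (0, 4): LHS = 2, RHS = 2 → equal

So the claim does hold at both of these boundary points, even though it is not an identity.

Answer: Yes, holds at both test points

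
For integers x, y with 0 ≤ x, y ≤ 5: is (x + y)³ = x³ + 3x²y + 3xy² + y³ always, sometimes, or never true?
The identity holds for every pair in the range. For instance at (x, y) = (1, 2): both sides equal 27.

Answer: Always true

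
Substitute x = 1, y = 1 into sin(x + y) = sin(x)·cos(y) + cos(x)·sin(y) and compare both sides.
LHS = sin(1 + 1) = sin(2) ≈ 0.9093
RHS = sin(1)·cos(1) + cos(1)·sin(1) = 2·sin(1)·cos(1) ≈ 0.9093

LHS = RHS: the two sides agree.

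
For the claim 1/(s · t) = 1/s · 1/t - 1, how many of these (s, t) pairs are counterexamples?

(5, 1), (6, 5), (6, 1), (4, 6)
4

Testing each pair:
(5, 1): LHS = 1/5, RHS = -4/5 → counterexample
(6, 5): LHS = 1/30, RHS = -29/30 → counterexample
(6, 1): LHS = 1/6, RHS = -5/6 → counterexample
(4, 6): LHS = 1/24, RHS = -23/24 → counterexample

That makes 4 counterexamples.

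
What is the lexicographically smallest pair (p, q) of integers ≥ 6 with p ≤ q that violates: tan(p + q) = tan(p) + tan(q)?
(p, q) = (6, 6)

Substituting (6, 6) into the claim:
LHS = tan(6 + 6) = tan(12) ≈ -0.6359
RHS = tan(6) + tan(6) = 2·tan(6) ≈ -0.582

Since LHS ≠ RHS, this pair disproves the claim, and no lexicographically smaller pair (p ≤ q, integers ≥ 6) does.

For instance (9, 10) is also a counterexample (LHS = tan(19) ≈ 0.1516, RHS = tan(9) + tan(10) ≈ 0.196), but it's lexicographically larger.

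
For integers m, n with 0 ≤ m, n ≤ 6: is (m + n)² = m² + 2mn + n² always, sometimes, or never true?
The identity holds for every pair in the range. For instance at (m, n) = (2, 0): both sides equal 4.

Answer: Always true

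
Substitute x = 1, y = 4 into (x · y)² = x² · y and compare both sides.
LHS = (1 · 4)² = 16
RHS = 1² · 4 = 4

LHS ≠ RHS, so the equation does not hold here.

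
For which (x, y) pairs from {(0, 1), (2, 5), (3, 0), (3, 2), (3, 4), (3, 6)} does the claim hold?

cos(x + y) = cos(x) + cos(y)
Testing each pair:
(0, 1): LHS = cos(1) ≈ 0.5403, RHS = cos(1) + 1 ≈ 1.54 → fails
(2, 5): LHS = cos(7) ≈ 0.7539, RHS = cos(2) + cos(5) ≈ -0.1325 → fails
(3, 0): LHS = cos(3) ≈ -0.99, RHS = cos(3) + 1 ≈ 0.01001 → fails
(3, 2): LHS = cos(5) ≈ 0.2837, RHS = cos(3) + cos(2) ≈ -1.406 → fails
(3, 4): LHS = cos(7) ≈ 0.7539, RHS = cos(3) + cos(4) ≈ -1.644 → fails
(3, 6): LHS = cos(9) ≈ -0.9111, RHS = cos(3) + cos(6) ≈ -0.02982 → fails

No pair satisfies the claim.

Answer: None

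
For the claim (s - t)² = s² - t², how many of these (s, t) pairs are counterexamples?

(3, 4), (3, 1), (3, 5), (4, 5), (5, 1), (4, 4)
Testing each pair:
(3, 4): LHS = 1, RHS = -7 → counterexample
(3, 1): LHS = 4, RHS = 8 → counterexample
(3, 5): LHS = 4, RHS = -16 → counterexample
(4, 5): LHS = 1, RHS = -9 → counterexample
(5, 1): LHS = 16, RHS = 24 → counterexample
(4, 4): LHS = 0, RHS = 0 → satisfies claim

That makes 5 counterexamples.

Answer: 5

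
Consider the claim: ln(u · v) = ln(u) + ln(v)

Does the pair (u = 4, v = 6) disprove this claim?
No

Substituting u = 4, v = 6:
LHS = ln(4 · 6) = ln(24) ≈ 3.178
RHS = ln(4) + ln(6) ≈ 3.178

The sides agree, so this pair does not disprove the claim.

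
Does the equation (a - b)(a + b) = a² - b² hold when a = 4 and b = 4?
Substituting a = 4, b = 4:

LHS = (4 - 4)(4 + 4) = 0
RHS = 4² - 4² = 0

LHS = RHS, so the equation holds at this point.

Answer: Holds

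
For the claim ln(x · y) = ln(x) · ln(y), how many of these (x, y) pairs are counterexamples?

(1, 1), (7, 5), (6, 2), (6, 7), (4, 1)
Testing each pair:
(1, 1): LHS = 0, RHS = 0 → satisfies claim
(7, 5): LHS = ln(35) ≈ 3.555, RHS = ln(5)·ln(7) ≈ 3.132 → counterexample
(6, 2): LHS = ln(12) ≈ 2.485, RHS = ln(2)·ln(6) ≈ 1.242 → counterexample
(6, 7): LHS = ln(42) ≈ 3.738, RHS = ln(6)·ln(7) ≈ 3.487 → counterexample
(4, 1): LHS = ln(4) ≈ 1.386, RHS = 0 → counterexample

That makes 4 counterexamples.

Answer: 4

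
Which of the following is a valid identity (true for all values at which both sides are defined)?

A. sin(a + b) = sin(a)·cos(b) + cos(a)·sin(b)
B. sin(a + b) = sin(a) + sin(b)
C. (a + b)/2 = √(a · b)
A

A: holds — e.g. at (3, 4), both sides equal sin(7) ≈ 0.657.
B: fails at (1, 5) — LHS = sin(6) ≈ -0.2794, RHS = sin(5) + sin(1) ≈ -0.1175.
C: fails at (1, 5) — LHS = 3, RHS = √(5) ≈ 2.236.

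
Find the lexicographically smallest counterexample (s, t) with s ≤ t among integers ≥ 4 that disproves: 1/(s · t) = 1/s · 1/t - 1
Substituting (4, 4) into the claim:
LHS = 1/(4 · 4) = 1/16
RHS = 1/4 · 1/4 - 1 = -15/16

Since LHS ≠ RHS, this pair disproves the claim, and no lexicographically smaller pair (s ≤ t, integers ≥ 4) does.

For instance (11, 11) is also a counterexample (LHS = 1/121, RHS = -120/121), but it's lexicographically larger.

Answer: (s, t) = (4, 4)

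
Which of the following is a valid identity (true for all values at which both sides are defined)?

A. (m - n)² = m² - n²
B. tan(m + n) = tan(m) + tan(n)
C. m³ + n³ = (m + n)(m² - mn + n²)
C

A: fails at (4, 6) — LHS = 4, RHS = -20.
B: fails at (5, 5) — LHS = tan(10) ≈ 0.6484, RHS = 2·tan(5) ≈ -6.761.
C: holds — e.g. at (2, 3), both sides equal 35.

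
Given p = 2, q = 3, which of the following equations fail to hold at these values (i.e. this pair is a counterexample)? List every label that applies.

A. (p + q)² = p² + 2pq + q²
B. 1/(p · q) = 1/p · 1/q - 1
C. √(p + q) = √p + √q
B, C

Evaluating each claim at the given values:
A. LHS = 25, RHS = 25 → holds here (LHS = RHS)
B. LHS = 1/6, RHS = -5/6 → fails here (LHS ≠ RHS)
C. LHS = √(5) ≈ 2.236, RHS = √(2) + √(3) ≈ 3.146 → fails here (LHS ≠ RHS)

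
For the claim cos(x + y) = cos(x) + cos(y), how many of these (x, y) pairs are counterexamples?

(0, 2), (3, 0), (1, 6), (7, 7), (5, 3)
5

Testing each pair:
(0, 2): LHS = cos(2) ≈ -0.4161, RHS = cos(2) + 1 ≈ 0.5839 → counterexample
(3, 0): LHS = cos(3) ≈ -0.99, RHS = cos(3) + 1 ≈ 0.01001 → counterexample
(1, 6): LHS = cos(7) ≈ 0.7539, RHS = cos(1) + cos(6) ≈ 1.5 → counterexample
(7, 7): LHS = cos(14) ≈ 0.1367, RHS = 2·cos(7) ≈ 1.508 → counterexample
(5, 3): LHS = cos(8) ≈ -0.1455, RHS = cos(3) + cos(5) ≈ -0.7063 → counterexample

That makes 5 counterexamples.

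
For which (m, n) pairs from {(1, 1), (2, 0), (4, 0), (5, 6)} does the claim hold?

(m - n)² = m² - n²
Testing each pair:
(1, 1): LHS = 0, RHS = 0 → holds
(2, 0): LHS = 4, RHS = 4 → holds
(4, 0): LHS = 16, RHS = 16 → holds
(5, 6): LHS = 1, RHS = -11 → fails

3 of 4 pairs satisfy the claim.

Answer: (1, 1), (2, 0), (4, 0)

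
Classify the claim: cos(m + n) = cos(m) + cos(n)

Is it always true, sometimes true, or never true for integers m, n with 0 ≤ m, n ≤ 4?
Never true

The claim fails for every pair in the range. For instance at (m, n) = (3, 1): LHS = cos(4) ≈ -0.6536, RHS = cos(3) + cos(1) ≈ -0.4497.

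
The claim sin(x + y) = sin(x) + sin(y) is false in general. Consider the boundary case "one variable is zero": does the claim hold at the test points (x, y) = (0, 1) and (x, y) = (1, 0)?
Yes, holds at both test points

At (0, 1): LHS = sin(1) ≈ 0.8415, RHS = sin(1) ≈ 0.8415 → equal
At (1, 0): LHS = sin(1) ≈ 0.8415, RHS = sin(1) ≈ 0.8415 → equal

So the claim does hold at both of these boundary points, even though it is not an identity.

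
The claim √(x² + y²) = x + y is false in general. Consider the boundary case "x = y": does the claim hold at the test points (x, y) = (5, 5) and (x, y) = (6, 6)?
At (5, 5): LHS = 5·√(2) ≈ 7.071 ≠ RHS = 10
At (6, 6): LHS = 6·√(2) ≈ 8.485 ≠ RHS = 12

Answer: No, fails at both test points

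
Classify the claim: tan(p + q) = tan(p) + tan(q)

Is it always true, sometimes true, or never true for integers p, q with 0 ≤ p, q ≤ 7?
Sometimes true

It holds at (p, q) = (1, 0) (both sides equal tan(1) ≈ 1.557), but fails at (p, q) = (5, 2) (LHS = tan(7) ≈ 0.8714, RHS = tan(5) + tan(2) ≈ -5.566).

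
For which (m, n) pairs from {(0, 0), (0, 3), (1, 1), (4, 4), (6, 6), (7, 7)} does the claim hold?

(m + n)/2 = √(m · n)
(0, 0), (1, 1), (4, 4), (6, 6), (7, 7)

Testing each pair:
(0, 0): LHS = 0, RHS = 0 → holds
(0, 3): LHS = 3/2, RHS = 0 → fails
(1, 1): LHS = 1, RHS = 1 → holds
(4, 4): LHS = 4, RHS = 4 → holds
(6, 6): LHS = 6, RHS = 6 → holds
(7, 7): LHS = 7, RHS = 7 → holds

5 of 6 pairs satisfy the claim.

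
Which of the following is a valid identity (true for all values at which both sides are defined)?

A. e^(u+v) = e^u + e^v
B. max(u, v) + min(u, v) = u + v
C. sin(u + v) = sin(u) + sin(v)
B

A: fails at (1, 1) — LHS = e^2 ≈ 7.389, RHS = 2·e ≈ 5.437.
B: holds — e.g. at (3, 5), both sides equal 8.
C: fails at (3, 4) — LHS = sin(7) ≈ 0.657, RHS = sin(4) + sin(3) ≈ -0.6157.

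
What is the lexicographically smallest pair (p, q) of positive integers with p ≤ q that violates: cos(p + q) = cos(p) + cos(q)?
Substituting (1, 1) into the claim:
LHS = cos(1 + 1) = cos(2) ≈ -0.4161
RHS = cos(1) + cos(1) = 2·cos(1) ≈ 1.081

Since LHS ≠ RHS, this pair disproves the claim, and no lexicographically smaller pair (p ≤ q, positive integers) does.

For instance (1, 3) is also a counterexample (LHS = cos(4) ≈ -0.6536, RHS = cos(3) + cos(1) ≈ -0.4497), but it's lexicographically larger.

Answer: (p, q) = (1, 1)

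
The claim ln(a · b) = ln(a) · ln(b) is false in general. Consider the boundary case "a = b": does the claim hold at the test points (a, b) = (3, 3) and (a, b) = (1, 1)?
At (3, 3): LHS = ln(9) ≈ 2.197 ≠ RHS = ln(3)² ≈ 1.207
At (1, 1): LHS = 0, RHS = 0 → equal

Answer: Only at (1, 1)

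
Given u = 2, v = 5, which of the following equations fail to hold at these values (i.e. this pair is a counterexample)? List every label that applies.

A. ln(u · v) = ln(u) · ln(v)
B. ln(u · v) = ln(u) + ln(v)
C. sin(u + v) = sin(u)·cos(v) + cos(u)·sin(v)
A

Evaluating each claim at the given values:
A. LHS = ln(10) ≈ 2.303, RHS = ln(2)·ln(5) ≈ 1.116 → fails here (LHS ≠ RHS)
B. LHS = ln(10) ≈ 2.303, RHS = ln(2) + ln(5) ≈ 2.303 → holds here (LHS = RHS)
C. LHS = sin(7) ≈ 0.657, RHS = sin(2)·cos(5) + sin(5)·cos(2) ≈ 0.657 → holds here (LHS = RHS)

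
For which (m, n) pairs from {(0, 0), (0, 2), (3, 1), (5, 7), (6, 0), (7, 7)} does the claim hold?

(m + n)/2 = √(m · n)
Testing each pair:
(0, 0): LHS = 0, RHS = 0 → holds
(0, 2): LHS = 1, RHS = 0 → fails
(3, 1): LHS = 2, RHS = √(3) ≈ 1.732 → fails
(5, 7): LHS = 6, RHS = √(35) ≈ 5.916 → fails
(6, 0): LHS = 3, RHS = 0 → fails
(7, 7): LHS = 7, RHS = 7 → holds

2 of 6 pairs satisfy the claim.

Answer: (0, 0), (7, 7)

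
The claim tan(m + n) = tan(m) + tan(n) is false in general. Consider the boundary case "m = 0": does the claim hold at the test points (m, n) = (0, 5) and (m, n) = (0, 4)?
Yes, holds at both test points

At (0, 5): LHS = tan(5) ≈ -3.381, RHS = tan(5) ≈ -3.381 → equal
At (0, 4): LHS = tan(4) ≈ 1.158, RHS = tan(4) ≈ 1.158 → equal

So the claim does hold at both of these boundary points, even though it is not an identity.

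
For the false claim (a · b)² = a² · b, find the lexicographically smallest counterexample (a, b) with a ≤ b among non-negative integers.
Substituting (1, 2) into the claim:
LHS = (1 · 2)² = 4
RHS = 1² · 2 = 2

Since LHS ≠ RHS, this pair disproves the claim, and no lexicographically smaller pair (a ≤ b, non-negative integers) does.

For instance (1, 6) is also a counterexample (LHS = 36, RHS = 6), but it's lexicographically larger.

Answer: (a, b) = (1, 2)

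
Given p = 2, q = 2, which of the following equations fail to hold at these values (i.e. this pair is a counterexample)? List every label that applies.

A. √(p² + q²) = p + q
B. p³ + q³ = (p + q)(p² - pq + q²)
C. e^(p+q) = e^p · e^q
Evaluating each claim at the given values:
A. LHS = 2·√(2) ≈ 2.828, RHS = 4 → fails here (LHS ≠ RHS)
B. LHS = 16, RHS = 16 → holds here (LHS = RHS)
C. LHS = e^4 ≈ 54.6, RHS = e^4 ≈ 54.6 → holds here (LHS = RHS)

Answer: A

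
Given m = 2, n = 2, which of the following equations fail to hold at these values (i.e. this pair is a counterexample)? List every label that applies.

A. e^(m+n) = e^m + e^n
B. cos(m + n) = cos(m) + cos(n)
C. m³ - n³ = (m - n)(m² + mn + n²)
Evaluating each claim at the given values:
A. LHS = e^4 ≈ 54.6, RHS = 2·e^2 ≈ 14.78 → fails here (LHS ≠ RHS)
B. LHS = cos(4) ≈ -0.6536, RHS = 2·cos(2) ≈ -0.8323 → fails here (LHS ≠ RHS)
C. LHS = 0, RHS = 0 → holds here (LHS = RHS)

Answer: A, B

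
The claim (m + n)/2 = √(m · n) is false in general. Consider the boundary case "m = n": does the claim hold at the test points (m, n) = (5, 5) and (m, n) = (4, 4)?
Yes, holds at both test points

At (5, 5): LHS = 5, RHS = 5 → equal
At (4, 4): LHS = 4, RHS = 4 → equal

So the claim does hold at both of these boundary points, even though it is not an identity.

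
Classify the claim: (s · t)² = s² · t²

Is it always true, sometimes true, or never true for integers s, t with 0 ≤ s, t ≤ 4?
Always true

The identity holds for every pair in the range. For instance at (s, t) = (4, 1): both sides equal 16.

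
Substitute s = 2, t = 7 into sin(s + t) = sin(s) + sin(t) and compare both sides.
LHS = sin(2 + 7) = sin(9) ≈ 0.4121
RHS = sin(2) + sin(7) ≈ 1.566

LHS ≠ RHS (they differ by about 1.154), so the equation does not hold here.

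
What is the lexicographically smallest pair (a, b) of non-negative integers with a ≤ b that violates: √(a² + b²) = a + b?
At (0, 1): both sides equal 1, so it holds there.

Substituting (1, 1) into the claim:
LHS = √(1² + 1²) = √(2) ≈ 1.414
RHS = 1 + 1 = 2

Since LHS ≠ RHS, this pair disproves the claim, and no lexicographically smaller pair (a ≤ b, non-negative integers) does.

For instance (1, 7) is also a counterexample (LHS = 5·√(2) ≈ 7.071, RHS = 8), but it's lexicographically larger.

Answer: (a, b) = (1, 1)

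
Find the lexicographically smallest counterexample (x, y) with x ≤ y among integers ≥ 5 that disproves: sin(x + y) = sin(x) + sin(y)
(x, y) = (5, 5)

Substituting (5, 5) into the claim:
LHS = sin(5 + 5) = sin(10) ≈ -0.544
RHS = sin(5) + sin(5) = 2·sin(5) ≈ -1.918

Since LHS ≠ RHS, this pair disproves the claim, and no lexicographically smaller pair (x ≤ y, integers ≥ 5) does.

For instance (5, 11) is also a counterexample (LHS = sin(16) ≈ -0.2879, RHS = sin(11) + sin(5) ≈ -1.959), but it's lexicographically larger.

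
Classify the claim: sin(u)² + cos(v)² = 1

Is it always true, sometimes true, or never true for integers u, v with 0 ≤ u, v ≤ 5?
Sometimes true

It holds at (u, v) = (0, 0) (both sides equal 1), but fails at (u, v) = (2, 3) (LHS = sin(2)² + cos(3)² ≈ 1.807, RHS = 1).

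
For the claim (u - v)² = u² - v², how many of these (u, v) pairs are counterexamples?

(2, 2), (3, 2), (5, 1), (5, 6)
3

Testing each pair:
(2, 2): LHS = 0, RHS = 0 → satisfies claim
(3, 2): LHS = 1, RHS = 5 → counterexample
(5, 1): LHS = 16, RHS = 24 → counterexample
(5, 6): LHS = 1, RHS = -11 → counterexample

That makes 3 counterexamples.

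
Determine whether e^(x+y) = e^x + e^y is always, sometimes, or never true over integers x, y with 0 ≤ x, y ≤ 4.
Never true

The claim fails for every pair in the range. For instance at (x, y) = (1, 1): LHS = e^2 ≈ 7.389, RHS = 2·e ≈ 5.437.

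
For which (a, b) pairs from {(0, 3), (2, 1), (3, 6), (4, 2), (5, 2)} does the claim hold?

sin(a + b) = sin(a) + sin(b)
(0, 3)

Testing each pair:
(0, 3): LHS = sin(3) ≈ 0.1411, RHS = sin(3) ≈ 0.1411 → holds
(2, 1): LHS = sin(3) ≈ 0.1411, RHS = sin(1) + sin(2) ≈ 1.751 → fails
(3, 6): LHS = sin(9) ≈ 0.4121, RHS = sin(6) + sin(3) ≈ -0.1383 → fails
(4, 2): LHS = sin(6) ≈ -0.2794, RHS = sin(4) + sin(2) ≈ 0.1525 → fails
(5, 2): LHS = sin(7) ≈ 0.657, RHS = sin(5) + sin(2) ≈ -0.04963 → fails

1 of 5 pairs satisfies the claim.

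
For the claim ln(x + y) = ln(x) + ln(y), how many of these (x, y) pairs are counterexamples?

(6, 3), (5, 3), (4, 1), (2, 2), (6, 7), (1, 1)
Testing each pair:
(6, 3): LHS = ln(9) ≈ 2.197, RHS = ln(3) + ln(6) ≈ 2.89 → counterexample
(5, 3): LHS = ln(8) ≈ 2.079, RHS = ln(3) + ln(5) ≈ 2.708 → counterexample
(4, 1): LHS = ln(5) ≈ 1.609, RHS = ln(4) ≈ 1.386 → counterexample
(2, 2): LHS = ln(4) ≈ 1.386, RHS = 2·ln(2) ≈ 1.386 → satisfies claim
(6, 7): LHS = ln(13) ≈ 2.565, RHS = ln(6) + ln(7) ≈ 3.738 → counterexample
(1, 1): LHS = ln(2) ≈ 0.6931, RHS = 0 → counterexample

That makes 5 counterexamples.

Answer: 5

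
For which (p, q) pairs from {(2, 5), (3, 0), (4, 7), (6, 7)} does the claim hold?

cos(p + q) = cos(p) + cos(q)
None

Testing each pair:
(2, 5): LHS = cos(7) ≈ 0.7539, RHS = cos(2) + cos(5) ≈ -0.1325 → fails
(3, 0): LHS = cos(3) ≈ -0.99, RHS = cos(3) + 1 ≈ 0.01001 → fails
(4, 7): LHS = cos(11) ≈ 0.004426, RHS = cos(4) + cos(7) ≈ 0.1003 → fails
(6, 7): LHS = cos(13) ≈ 0.9074, RHS = cos(7) + cos(6) ≈ 1.714 → fails

No pair satisfies the claim.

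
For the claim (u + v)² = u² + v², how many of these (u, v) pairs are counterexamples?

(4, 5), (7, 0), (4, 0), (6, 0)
Testing each pair:
(4, 5): LHS = 81, RHS = 41 → counterexample
(7, 0): LHS = 49, RHS = 49 → satisfies claim
(4, 0): LHS = 16, RHS = 16 → satisfies claim
(6, 0): LHS = 36, RHS = 36 → satisfies claim

That makes 1 counterexample.

Answer: 1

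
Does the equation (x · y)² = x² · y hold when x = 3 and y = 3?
Fails

Substituting x = 3, y = 3:

LHS = (3 · 3)² = 81
RHS = 3² · 3 = 27

LHS ≠ RHS, so the equation does not hold at this point.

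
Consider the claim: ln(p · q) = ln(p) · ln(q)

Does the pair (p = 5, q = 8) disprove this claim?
Yes

Substituting p = 5, q = 8:
LHS = ln(5 · 8) = ln(40) ≈ 3.689
RHS = ln(5) · ln(8) ≈ 3.347

Since LHS ≠ RHS, this pair disproves the claim.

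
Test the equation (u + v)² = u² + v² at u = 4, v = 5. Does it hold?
Substituting u = 4, v = 5:

LHS = (4 + 5)² = 81
RHS = 4² + 5² = 41

LHS ≠ RHS, so the equation does not hold at this point.

Answer: Fails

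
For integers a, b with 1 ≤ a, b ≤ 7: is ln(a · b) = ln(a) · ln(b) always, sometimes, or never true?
Sometimes true

It holds at (a, b) = (1, 1) (both sides equal 0), but fails at (a, b) = (5, 1) (LHS = ln(5) ≈ 1.609, RHS = 0).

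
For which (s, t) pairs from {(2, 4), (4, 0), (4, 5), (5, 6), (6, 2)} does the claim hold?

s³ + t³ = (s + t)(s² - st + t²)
Testing each pair:
(2, 4): LHS = 72, RHS = 72 → holds
(4, 0): LHS = 64, RHS = 64 → holds
(4, 5): LHS = 189, RHS = 189 → holds
(5, 6): LHS = 341, RHS = 341 → holds
(6, 2): LHS = 224, RHS = 224 → holds

Every pair satisfies the claim.

Answer: All pairs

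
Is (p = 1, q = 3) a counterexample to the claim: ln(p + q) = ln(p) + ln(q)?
Yes

Substituting p = 1, q = 3:
LHS = ln(1 + 3) = ln(4) ≈ 1.386
RHS = ln(1) + ln(3) = ln(3) ≈ 1.099

Since LHS ≠ RHS, this pair disproves the claim.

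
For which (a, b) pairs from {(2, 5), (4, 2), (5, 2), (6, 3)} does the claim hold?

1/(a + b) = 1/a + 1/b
Testing each pair:
(2, 5): LHS = 1/7, RHS = 7/10 → fails
(4, 2): LHS = 1/6, RHS = 3/4 → fails
(5, 2): LHS = 1/7, RHS = 7/10 → fails
(6, 3): LHS = 1/9, RHS = 1/2 → fails

No pair satisfies the claim.

Answer: None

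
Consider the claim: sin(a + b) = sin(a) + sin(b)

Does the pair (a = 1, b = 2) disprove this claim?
Yes

Substituting a = 1, b = 2:
LHS = sin(1 + 2) = sin(3) ≈ 0.1411
RHS = sin(1) + sin(2) ≈ 1.751

Since LHS ≠ RHS, this pair disproves the claim.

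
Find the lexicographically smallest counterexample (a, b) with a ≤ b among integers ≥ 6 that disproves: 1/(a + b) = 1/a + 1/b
(a, b) = (6, 6)

Substituting (6, 6) into the claim:
LHS = 1/(6 + 6) = 1/12
RHS = 1/6 + 1/6 = 1/3

Since LHS ≠ RHS, this pair disproves the claim, and no lexicographically smaller pair (a ≤ b, integers ≥ 6) does.

For instance (6, 7) is also a counterexample (LHS = 1/13, RHS = 13/42), but it's lexicographically larger.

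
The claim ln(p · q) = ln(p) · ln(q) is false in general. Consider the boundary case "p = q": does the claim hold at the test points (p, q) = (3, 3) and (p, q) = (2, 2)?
No, fails at both test points

At (3, 3): LHS = ln(9) ≈ 2.197 ≠ RHS = ln(3)² ≈ 1.207
At (2, 2): LHS = ln(4) ≈ 1.386 ≠ RHS = ln(2)² ≈ 0.4805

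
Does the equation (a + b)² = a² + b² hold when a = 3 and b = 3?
Substituting a = 3, b = 3:

LHS = (3 + 3)² = 36
RHS = 3² + 3² = 18

LHS ≠ RHS, so the equation does not hold at this point.

Answer: Fails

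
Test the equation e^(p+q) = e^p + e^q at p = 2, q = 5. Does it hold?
Substituting p = 2, q = 5:

LHS = e^(2+5) = e^7 ≈ 1097
RHS = e^2 + e^5 ≈ 155.8

LHS ≠ RHS, so the equation does not hold at this point.

Answer: Fails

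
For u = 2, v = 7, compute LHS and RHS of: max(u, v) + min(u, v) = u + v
LHS = max(2, 7) + min(2, 7) = 9
RHS = 2 + 7 = 9

LHS = RHS: the two sides agree.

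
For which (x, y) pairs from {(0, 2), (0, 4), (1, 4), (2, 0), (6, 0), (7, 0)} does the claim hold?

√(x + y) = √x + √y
(0, 2), (0, 4), (2, 0), (6, 0), (7, 0)

Testing each pair:
(0, 2): LHS = √(2) ≈ 1.414, RHS = √(2) ≈ 1.414 → holds
(0, 4): LHS = 2, RHS = 2 → holds
(1, 4): LHS = √(5) ≈ 2.236, RHS = 3 → fails
(2, 0): LHS = √(2) ≈ 1.414, RHS = √(2) ≈ 1.414 → holds
(6, 0): LHS = √(6) ≈ 2.449, RHS = √(6) ≈ 2.449 → holds
(7, 0): LHS = √(7) ≈ 2.646, RHS = √(7) ≈ 2.646 → holds

5 of 6 pairs satisfy the claim.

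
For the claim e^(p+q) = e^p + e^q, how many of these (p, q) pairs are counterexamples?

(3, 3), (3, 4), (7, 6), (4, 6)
4

Testing each pair:
(3, 3): LHS = e^6 ≈ 403.4, RHS = 2·e^3 ≈ 40.17 → counterexample
(3, 4): LHS = e^7 ≈ 1097, RHS = e^3 + e^4 ≈ 74.68 → counterexample
(7, 6): LHS = e^13 ≈ 442413.4, RHS = e^6 + e^7 ≈ 1500 → counterexample
(4, 6): LHS = e^10 ≈ 22026.5, RHS = e^4 + e^6 ≈ 458 → counterexample

That makes 4 counterexamples.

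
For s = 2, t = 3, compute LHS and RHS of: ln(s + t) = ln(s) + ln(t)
LHS = ln(2 + 3) = ln(5) ≈ 1.609
RHS = ln(2) + ln(3) ≈ 1.792

LHS ≠ RHS (they differ by about 0.1823), so the equation does not hold here.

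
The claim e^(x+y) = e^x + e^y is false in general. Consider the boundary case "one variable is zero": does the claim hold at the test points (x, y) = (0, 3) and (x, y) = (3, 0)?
No, fails at both test points

At (0, 3): LHS = e^3 ≈ 20.09 ≠ RHS = 1 + e^3 ≈ 21.09
At (3, 0): LHS = e^3 ≈ 20.09 ≠ RHS = 1 + e^3 ≈ 21.09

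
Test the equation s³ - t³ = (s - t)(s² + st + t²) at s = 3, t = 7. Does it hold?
Substituting s = 3, t = 7:

LHS = 3³ - 7³ = -316
RHS = (3 - 7)(3² + 3·7 + 7²) = -316

LHS = RHS, so the equation holds at this point.

Answer: Holds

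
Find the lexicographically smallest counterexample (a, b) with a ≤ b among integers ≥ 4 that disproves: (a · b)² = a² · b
(a, b) = (4, 4)

Substituting (4, 4) into the claim:
LHS = (4 · 4)² = 256
RHS = 4² · 4 = 64

Since LHS ≠ RHS, this pair disproves the claim, and no lexicographically smaller pair (a ≤ b, integers ≥ 4) does.

For instance (11, 11) is also a counterexample (LHS = 14641, RHS = 1331), but it's lexicographically larger.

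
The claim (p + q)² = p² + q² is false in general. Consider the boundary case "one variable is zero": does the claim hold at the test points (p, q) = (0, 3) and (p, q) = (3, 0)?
At (0, 3): LHS = 9, RHS = 9 → equal
At (3, 0): LHS = 9, RHS = 9 → equal

So the claim does hold at both of these boundary points, even though it is not an identity.

Answer: Yes, holds at both test points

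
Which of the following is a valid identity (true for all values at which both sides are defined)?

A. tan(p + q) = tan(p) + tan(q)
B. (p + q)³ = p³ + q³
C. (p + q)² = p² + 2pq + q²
C

A: fails at (3, 3) — LHS = tan(6) ≈ -0.291, RHS = 2·tan(3) ≈ -0.2851.
B: fails at (2, 5) — LHS = 343, RHS = 133.
C: holds — e.g. at (2, 4), both sides equal 36.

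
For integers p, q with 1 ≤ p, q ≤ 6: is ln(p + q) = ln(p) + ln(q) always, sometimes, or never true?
Sometimes true

It holds at (p, q) = (2, 2) (both sides equal ln(4) ≈ 1.386), but fails at (p, q) = (3, 4) (LHS = ln(7) ≈ 1.946, RHS = ln(3) + ln(4) ≈ 2.485).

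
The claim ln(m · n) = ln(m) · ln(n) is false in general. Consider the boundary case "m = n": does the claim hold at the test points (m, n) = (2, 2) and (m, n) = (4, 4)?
At (2, 2): LHS = ln(4) ≈ 1.386 ≠ RHS = ln(2)² ≈ 0.4805
At (4, 4): LHS = ln(16) ≈ 2.773 ≠ RHS = ln(4)² ≈ 1.922

Answer: No, fails at both test points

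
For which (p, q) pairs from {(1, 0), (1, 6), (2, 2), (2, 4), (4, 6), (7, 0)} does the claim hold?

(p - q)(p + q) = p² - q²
Testing each pair:
(1, 0): LHS = 1, RHS = 1 → holds
(1, 6): LHS = -35, RHS = -35 → holds
(2, 2): LHS = 0, RHS = 0 → holds
(2, 4): LHS = -12, RHS = -12 → holds
(4, 6): LHS = -20, RHS = -20 → holds
(7, 0): LHS = 49, RHS = 49 → holds

Every pair satisfies the claim.

Answer: All pairs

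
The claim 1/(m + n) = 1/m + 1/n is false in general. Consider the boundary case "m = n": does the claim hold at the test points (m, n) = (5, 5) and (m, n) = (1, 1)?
No, fails at both test points

At (5, 5): LHS = 1/10 ≠ RHS = 2/5
At (1, 1): LHS = 1/2 ≠ RHS = 2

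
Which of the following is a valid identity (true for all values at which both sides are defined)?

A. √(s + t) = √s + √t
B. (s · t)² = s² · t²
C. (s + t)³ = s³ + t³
A: fails at (1, 5) — LHS = √(6) ≈ 2.449, RHS = 1 + √(5) ≈ 3.236.
B: holds — e.g. at (1, 1), both sides equal 1.
C: fails at (3, 3) — LHS = 216, RHS = 54.

Answer: B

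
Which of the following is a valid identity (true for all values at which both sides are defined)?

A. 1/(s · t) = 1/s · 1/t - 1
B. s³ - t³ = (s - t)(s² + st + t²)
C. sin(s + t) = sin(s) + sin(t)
B

A: fails at (2, 2) — LHS = 1/4, RHS = -3/4.
B: holds — e.g. at (4, 4), both sides equal 0.
C: fails at (2, 4) — LHS = sin(6) ≈ -0.2794, RHS = sin(4) + sin(2) ≈ 0.1525.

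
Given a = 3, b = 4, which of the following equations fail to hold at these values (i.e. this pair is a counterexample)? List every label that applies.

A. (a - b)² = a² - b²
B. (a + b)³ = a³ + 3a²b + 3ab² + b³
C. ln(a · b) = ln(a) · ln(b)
A, C

Evaluating each claim at the given values:
A. LHS = 1, RHS = -7 → fails here (LHS ≠ RHS)
B. LHS = 343, RHS = 343 → holds here (LHS = RHS)
C. LHS = ln(12) ≈ 2.485, RHS = ln(3)·ln(4) ≈ 1.523 → fails here (LHS ≠ RHS)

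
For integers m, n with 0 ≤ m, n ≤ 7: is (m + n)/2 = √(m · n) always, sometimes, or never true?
Sometimes true

It holds at (m, n) = (7, 7) (both sides equal 7), but fails at (m, n) = (6, 1) (LHS = 7/2, RHS = √(6) ≈ 2.449).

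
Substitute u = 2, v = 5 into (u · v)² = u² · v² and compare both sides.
LHS = (2 · 5)² = 100
RHS = 2² · 5² = 100

LHS = RHS: the two sides agree.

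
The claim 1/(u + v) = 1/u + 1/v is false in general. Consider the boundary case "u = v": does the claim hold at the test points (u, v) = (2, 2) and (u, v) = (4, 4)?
No, fails at both test points

At (2, 2): LHS = 1/4 ≠ RHS = 1
At (4, 4): LHS = 1/8 ≠ RHS = 1/2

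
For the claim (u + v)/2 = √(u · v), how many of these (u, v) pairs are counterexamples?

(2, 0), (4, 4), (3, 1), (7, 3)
3

Testing each pair:
(2, 0): LHS = 1, RHS = 0 → counterexample
(4, 4): LHS = 4, RHS = 4 → satisfies claim
(3, 1): LHS = 2, RHS = √(3) ≈ 1.732 → counterexample
(7, 3): LHS = 5, RHS = √(21) ≈ 4.583 → counterexample

That makes 3 counterexamples.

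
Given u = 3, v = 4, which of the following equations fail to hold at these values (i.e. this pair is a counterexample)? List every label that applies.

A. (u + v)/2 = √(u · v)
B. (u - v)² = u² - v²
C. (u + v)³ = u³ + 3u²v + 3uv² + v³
A, B

Evaluating each claim at the given values:
A. LHS = 7/2, RHS = 2·√(3) ≈ 3.464 → fails here (LHS ≠ RHS)
B. LHS = 1, RHS = -7 → fails here (LHS ≠ RHS)
C. LHS = 343, RHS = 343 → holds here (LHS = RHS)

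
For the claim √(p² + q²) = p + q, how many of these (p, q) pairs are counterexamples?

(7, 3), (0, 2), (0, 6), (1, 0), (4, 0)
1

Testing each pair:
(7, 3): LHS = √(58) ≈ 7.616, RHS = 10 → counterexample
(0, 2): LHS = 2, RHS = 2 → satisfies claim
(0, 6): LHS = 6, RHS = 6 → satisfies claim
(1, 0): LHS = 1, RHS = 1 → satisfies claim
(4, 0): LHS = 4, RHS = 4 → satisfies claim

That makes 1 counterexample.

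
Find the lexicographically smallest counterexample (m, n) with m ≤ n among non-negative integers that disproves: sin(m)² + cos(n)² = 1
(m, n) = (0, 1)

Substituting (0, 1) into the claim:
LHS = sin(0)² + cos(1)² = cos(1)² ≈ 0.2919
RHS = 1

Since LHS ≠ RHS, this pair disproves the claim, and no lexicographically smaller pair (m ≤ n, non-negative integers) does.

For instance (1, 5) is also a counterexample (LHS = cos(5)² + sin(1)² ≈ 0.7885, RHS = 1), but it's lexicographically larger.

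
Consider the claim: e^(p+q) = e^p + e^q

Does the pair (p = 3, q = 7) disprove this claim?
Yes

Substituting p = 3, q = 7:
LHS = e^(3+7) = e^10 ≈ 22026.5
RHS = e^3 + e^7 ≈ 1117

Since LHS ≠ RHS, this pair disproves the claim.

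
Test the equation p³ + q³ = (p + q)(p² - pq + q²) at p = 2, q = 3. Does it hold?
Holds

Substituting p = 2, q = 3:

LHS = 2³ + 3³ = 35
RHS = (2 + 3)(2² - 2·3 + 3²) = 35

LHS = RHS, so the equation holds at this point.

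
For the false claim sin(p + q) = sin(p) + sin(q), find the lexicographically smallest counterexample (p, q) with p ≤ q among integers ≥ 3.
(p, q) = (3, 3)

Substituting (3, 3) into the claim:
LHS = sin(3 + 3) = sin(6) ≈ -0.2794
RHS = sin(3) + sin(3) = 2·sin(3) ≈ 0.2822

Since LHS ≠ RHS, this pair disproves the claim, and no lexicographically smaller pair (p ≤ q, integers ≥ 3) does.

For instance (5, 5) is also a counterexample (LHS = sin(10) ≈ -0.544, RHS = 2·sin(5) ≈ -1.918), but it's lexicographically larger.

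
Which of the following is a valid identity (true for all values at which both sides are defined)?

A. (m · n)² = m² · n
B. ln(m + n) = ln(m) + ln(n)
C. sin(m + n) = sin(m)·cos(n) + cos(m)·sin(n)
A: fails at (2, 5) — LHS = 100, RHS = 20.
B: fails at (1, 2) — LHS = ln(3) ≈ 1.099, RHS = ln(2) ≈ 0.6931.
C: holds — e.g. at (1, 3), both sides equal sin(4) ≈ -0.7568.

Answer: C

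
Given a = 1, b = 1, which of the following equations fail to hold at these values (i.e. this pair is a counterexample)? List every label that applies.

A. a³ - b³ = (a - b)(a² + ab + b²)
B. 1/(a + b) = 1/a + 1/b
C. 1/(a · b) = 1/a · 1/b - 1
B, C

Evaluating each claim at the given values:
A. LHS = 0, RHS = 0 → holds here (LHS = RHS)
B. LHS = 1/2, RHS = 2 → fails here (LHS ≠ RHS)
C. LHS = 1, RHS = 0 → fails here (LHS ≠ RHS)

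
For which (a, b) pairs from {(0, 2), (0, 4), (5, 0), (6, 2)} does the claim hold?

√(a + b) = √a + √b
(0, 2), (0, 4), (5, 0)

Testing each pair:
(0, 2): LHS = √(2) ≈ 1.414, RHS = √(2) ≈ 1.414 → holds
(0, 4): LHS = 2, RHS = 2 → holds
(5, 0): LHS = √(5) ≈ 2.236, RHS = √(5) ≈ 2.236 → holds
(6, 2): LHS = 2·√(2) ≈ 2.828, RHS = √(2) + √(6) ≈ 3.864 → fails

3 of 4 pairs satisfy the claim.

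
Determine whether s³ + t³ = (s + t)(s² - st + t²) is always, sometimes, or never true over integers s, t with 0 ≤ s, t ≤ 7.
Always true

The identity holds for every pair in the range. For instance at (s, t) = (7, 1): both sides equal 344.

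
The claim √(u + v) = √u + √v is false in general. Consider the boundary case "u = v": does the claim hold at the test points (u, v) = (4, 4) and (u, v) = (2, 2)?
No, fails at both test points

At (4, 4): LHS = 2·√(2) ≈ 2.828 ≠ RHS = 4
At (2, 2): LHS = 2 ≠ RHS = 2·√(2) ≈ 2.828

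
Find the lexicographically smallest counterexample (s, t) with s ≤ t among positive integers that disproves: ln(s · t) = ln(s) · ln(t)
(s, t) = (1, 2)

Substituting (1, 2) into the claim:
LHS = ln(1 · 2) = ln(2) ≈ 0.6931
RHS = ln(1) · ln(2) = 0

Since LHS ≠ RHS, this pair disproves the claim, and no lexicographically smaller pair (s ≤ t, positive integers) does.

For instance (5, 5) is also a counterexample (LHS = ln(25) ≈ 3.219, RHS = ln(5)² ≈ 2.59), but it's lexicographically larger.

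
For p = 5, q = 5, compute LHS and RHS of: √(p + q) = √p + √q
LHS = √(5 + 5) = √(10) ≈ 3.162
RHS = √5 + √5 = 2·√(5) ≈ 4.472

LHS ≠ RHS (they differ by about 1.31), so the equation does not hold here.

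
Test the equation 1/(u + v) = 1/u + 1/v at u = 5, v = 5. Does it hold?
Substituting u = 5, v = 5:

LHS = 1/(5 + 5) = 1/10
RHS = 1/5 + 1/5 = 2/5

LHS ≠ RHS, so the equation does not hold at this point.

Answer: Fails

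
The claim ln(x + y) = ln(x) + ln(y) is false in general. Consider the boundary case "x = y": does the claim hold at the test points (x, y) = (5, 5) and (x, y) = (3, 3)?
No, fails at both test points

At (5, 5): LHS = ln(10) ≈ 2.303 ≠ RHS = 2·ln(5) ≈ 3.219
At (3, 3): LHS = ln(6) ≈ 1.792 ≠ RHS = 2·ln(3) ≈ 2.197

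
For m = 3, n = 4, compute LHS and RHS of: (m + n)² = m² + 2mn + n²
LHS = (3 + 4)² = 49
RHS = 3² + 2·3·4 + 4² = 49

LHS = RHS: the two sides agree.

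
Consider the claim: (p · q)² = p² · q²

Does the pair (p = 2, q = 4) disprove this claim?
Substituting p = 2, q = 4:
LHS = (2 · 4)² = 64
RHS = 2² · 4² = 64

The sides agree, so this pair does not disprove the claim.

Answer: No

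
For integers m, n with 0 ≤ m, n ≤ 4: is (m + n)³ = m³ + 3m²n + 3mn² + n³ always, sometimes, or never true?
Always true

The identity holds for every pair in the range. For instance at (m, n) = (4, 2): both sides equal 216.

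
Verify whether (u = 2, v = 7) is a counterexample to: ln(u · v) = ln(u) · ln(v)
Substituting u = 2, v = 7:
LHS = ln(2 · 7) = ln(14) ≈ 2.639
RHS = ln(2) · ln(7) ≈ 1.349

Since LHS ≠ RHS, this pair disproves the claim.

Answer: Yes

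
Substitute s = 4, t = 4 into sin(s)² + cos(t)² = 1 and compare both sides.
LHS = sin(4)² + cos(4)² = 1
RHS = 1

LHS = RHS: the two sides agree.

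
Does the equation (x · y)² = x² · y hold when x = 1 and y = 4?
Substituting x = 1, y = 4:

LHS = (1 · 4)² = 16
RHS = 1² · 4 = 4

LHS ≠ RHS, so the equation does not hold at this point.

Answer: Fails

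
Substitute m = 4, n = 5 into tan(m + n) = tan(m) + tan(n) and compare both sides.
LHS = tan(4 + 5) = tan(9) ≈ -0.4523
RHS = tan(4) + tan(5) ≈ -2.223

LHS ≠ RHS (they differ by about 1.77), so the equation does not hold here.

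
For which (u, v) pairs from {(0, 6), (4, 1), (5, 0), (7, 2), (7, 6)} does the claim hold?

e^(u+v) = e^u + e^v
Testing each pair:
(0, 6): LHS = e^6 ≈ 403.4, RHS = 1 + e^6 ≈ 404.4 → fails
(4, 1): LHS = e^5 ≈ 148.4, RHS = e + e^4 ≈ 57.32 → fails
(5, 0): LHS = e^5 ≈ 148.4, RHS = 1 + e^5 ≈ 149.4 → fails
(7, 2): LHS = e^9 ≈ 8103, RHS = e^2 + e^7 ≈ 1104 → fails
(7, 6): LHS = e^13 ≈ 442413.4, RHS = e^6 + e^7 ≈ 1500 → fails

No pair satisfies the claim.

Answer: None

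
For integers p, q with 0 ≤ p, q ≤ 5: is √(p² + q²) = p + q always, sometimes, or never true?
Sometimes true

It holds at (p, q) = (1, 0) (both sides equal 1), but fails at (p, q) = (5, 1) (LHS = √(26) ≈ 5.099, RHS = 6).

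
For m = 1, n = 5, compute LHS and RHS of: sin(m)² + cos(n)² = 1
LHS = sin(1)² + cos(5)² ≈ 0.7885
RHS = 1

LHS ≠ RHS (they differ by about 0.2115), so the equation does not hold here.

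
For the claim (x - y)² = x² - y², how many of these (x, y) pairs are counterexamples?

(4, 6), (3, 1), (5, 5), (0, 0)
2

Testing each pair:
(4, 6): LHS = 4, RHS = -20 → counterexample
(3, 1): LHS = 4, RHS = 8 → counterexample
(5, 5): LHS = 0, RHS = 0 → satisfies claim
(0, 0): LHS = 0, RHS = 0 → satisfies claim

That makes 2 counterexamples.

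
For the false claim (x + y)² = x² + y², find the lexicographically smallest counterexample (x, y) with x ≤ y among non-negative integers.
(x, y) = (1, 1)

At (0, 0): both sides equal 0, so it holds there.

Substituting (1, 1) into the claim:
LHS = (1 + 1)² = 4
RHS = 1² + 1² = 2

Since LHS ≠ RHS, this pair disproves the claim, and no lexicographically smaller pair (x ≤ y, non-negative integers) does.

For instance (3, 7) is also a counterexample (LHS = 100, RHS = 58), but it's lexicographically larger.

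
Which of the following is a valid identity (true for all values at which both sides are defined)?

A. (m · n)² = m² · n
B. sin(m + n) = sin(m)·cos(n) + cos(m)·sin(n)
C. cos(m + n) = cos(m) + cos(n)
B

A: fails at (5, 8) — LHS = 1600, RHS = 200.
B: holds — e.g. at (1, 5), both sides equal sin(6) ≈ -0.2794.
C: fails at (1, 4) — LHS = cos(5) ≈ 0.2837, RHS = cos(4) + cos(1) ≈ -0.1133.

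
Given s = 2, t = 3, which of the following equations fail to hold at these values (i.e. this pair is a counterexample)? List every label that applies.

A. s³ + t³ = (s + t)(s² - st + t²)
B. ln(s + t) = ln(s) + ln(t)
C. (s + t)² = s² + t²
Evaluating each claim at the given values:
A. LHS = 35, RHS = 35 → holds here (LHS = RHS)
B. LHS = ln(5) ≈ 1.609, RHS = ln(2) + ln(3) ≈ 1.792 → fails here (LHS ≠ RHS)
C. LHS = 25, RHS = 13 → fails here (LHS ≠ RHS)

Answer: B, C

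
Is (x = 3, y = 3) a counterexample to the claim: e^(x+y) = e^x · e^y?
No

Substituting x = 3, y = 3:
LHS = e^(3+3) = e^6 ≈ 403.4
RHS = e^3 · e^3 = e^6 ≈ 403.4

The sides agree, so this pair does not disprove the claim.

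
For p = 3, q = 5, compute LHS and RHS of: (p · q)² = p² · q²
LHS = (3 · 5)² = 225
RHS = 3² · 5² = 225

LHS = RHS: the two sides agree.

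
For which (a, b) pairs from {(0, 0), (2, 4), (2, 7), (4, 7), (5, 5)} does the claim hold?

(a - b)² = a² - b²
(0, 0), (5, 5)

Testing each pair:
(0, 0): LHS = 0, RHS = 0 → holds
(2, 4): LHS = 4, RHS = -12 → fails
(2, 7): LHS = 25, RHS = -45 → fails
(4, 7): LHS = 9, RHS = -33 → fails
(5, 5): LHS = 0, RHS = 0 → holds

2 of 5 pairs satisfy the claim.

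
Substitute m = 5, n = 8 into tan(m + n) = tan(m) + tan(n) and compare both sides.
LHS = tan(5 + 8) = tan(13) ≈ 0.463
RHS = tan(5) + tan(8) ≈ -10.18

LHS ≠ RHS (they differ by about 10.64), so the equation does not hold here.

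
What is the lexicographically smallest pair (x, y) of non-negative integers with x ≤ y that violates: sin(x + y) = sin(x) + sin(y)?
(x, y) = (1, 1)

Substituting (1, 1) into the claim:
LHS = sin(1 + 1) = sin(2) ≈ 0.9093
RHS = sin(1) + sin(1) = 2·sin(1) ≈ 1.683

Since LHS ≠ RHS, this pair disproves the claim, and no lexicographically smaller pair (x ≤ y, non-negative integers) does.

For instance (1, 5) is also a counterexample (LHS = sin(6) ≈ -0.2794, RHS = sin(5) + sin(1) ≈ -0.1175), but it's lexicographically larger.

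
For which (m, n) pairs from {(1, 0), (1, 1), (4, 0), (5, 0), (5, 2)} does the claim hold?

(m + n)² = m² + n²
(1, 0), (4, 0), (5, 0)

Testing each pair:
(1, 0): LHS = 1, RHS = 1 → holds
(1, 1): LHS = 4, RHS = 2 → fails
(4, 0): LHS = 16, RHS = 16 → holds
(5, 0): LHS = 25, RHS = 25 → holds
(5, 2): LHS = 49, RHS = 29 → fails

3 of 5 pairs satisfy the claim.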